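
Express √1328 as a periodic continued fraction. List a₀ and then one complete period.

a₀ = ⌊√1328⌋ = 36.
With m₀=0, d₀=1 and mₖ₊₁ = dₖaₖ − mₖ, dₖ₊₁ = (n − mₖ₊₁²)/dₖ, aₖ₊₁ = ⌊(a₀+mₖ₊₁)/dₖ₊₁⌋:
  k=1: m=36, d=32, a=2
  k=2: m=28, d=17, a=3
  k=3: m=23, d=47, a=1
  k=4: m=24, d=16, a=3
  k=5: m=24, d=47, a=1
  k=6: m=23, d=17, a=3
  k=7: m=28, d=32, a=2
  k=8: m=36, d=1, a=72
d=1 and a=2a₀=72 at k=8, so the next step gives (m, d) = (36, 32) again — its k=1 value — and the period has length 8.

[36; 2, 3, 1, 3, 1, 3, 2, 72]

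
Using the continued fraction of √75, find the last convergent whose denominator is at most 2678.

√75 = [8; 1, 1, 1, 16, …] (period length 4).
Convergents:
  p_0/q_0 = 8/1
  p_1/q_1 = 9/1
  p_2/q_2 = 17/2
  p_3/q_3 = 26/3
  p_4/q_4 = 433/50
  p_5/q_5 = 459/53
  p_6/q_6 = 892/103
  p_7/q_7 = 1351/156
  p_8/q_8 = 22508/2599
  p_9/q_9 = 23859/2755
q_8 = 2599 ≤ 2678 < 2755 = q_9, so the answer is 22508/2599.

22508/2599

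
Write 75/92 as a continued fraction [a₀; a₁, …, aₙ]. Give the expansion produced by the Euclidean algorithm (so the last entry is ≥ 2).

[0; 1, 4, 2, 2, 3]

75 = 0×92 + 75
92 = 1×75 + 17
75 = 4×17 + 7
17 = 2×7 + 3
7 = 2×3 + 1
3 = 3×1 + 0  (stop)
So 75/92 = [0; 1, 4, 2, 2, 3].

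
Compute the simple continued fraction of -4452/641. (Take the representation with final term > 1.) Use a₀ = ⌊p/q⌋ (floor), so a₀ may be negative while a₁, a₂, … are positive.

[-7; 18, 3, 5, 2]

-4452 = -7*641 + 35
641 = 18*35 + 11
35 = 3*11 + 2
11 = 5*2 + 1
2 = 2*1 + 0  (stop)
So -4452/641 = [-7; 18, 3, 5, 2].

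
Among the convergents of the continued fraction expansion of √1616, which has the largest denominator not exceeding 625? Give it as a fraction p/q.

16120/401

√1616 = [40; 5, 80, …] (period length 2).
Convergents:
  p_0/q_0 = 40/1
  p_1/q_1 = 201/5
  p_2/q_2 = 16120/401
  p_3/q_3 = 80801/2010
q_2 = 401 ≤ 625 < 2010 = q_3, so the answer is 16120/401.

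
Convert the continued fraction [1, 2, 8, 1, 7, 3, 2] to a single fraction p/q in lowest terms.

Fold from the inside: start with 2/1.
  3 + 1/2 = 7/2
  7 + 2/7 = 51/7
  1 + 7/51 = 58/51
  8 + 51/58 = 515/58
  2 + 58/515 = 1088/515
  1 + 515/1088 = 1603/1088

1603/1088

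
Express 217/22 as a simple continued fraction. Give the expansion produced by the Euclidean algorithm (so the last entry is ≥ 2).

[9; 1, 6, 3]

217 = 9×22 + 19
22 = 1×19 + 3
19 = 6×3 + 1
3 = 3×1 + 0  (stop)
So 217/22 = [9; 1, 6, 3].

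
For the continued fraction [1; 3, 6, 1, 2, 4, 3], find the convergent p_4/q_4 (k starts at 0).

83/63

Using pₖ = aₖpₖ₋₁ + pₖ₋₂, qₖ = aₖqₖ₋₁ + qₖ₋₂ (with p₋₁=1, p₋₂=0, q₋₁=0, q₋₂=1):
  k=0: a=1, p=1, q=1
  k=1: a=3, p=4, q=3
  k=2: a=6, p=25, q=19
  k=3: a=1, p=29, q=22
  k=4: a=2, p=83, q=63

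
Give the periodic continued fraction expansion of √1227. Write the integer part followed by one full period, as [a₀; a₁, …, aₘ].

[35; 35, 70]

a₀ = ⌊√1227⌋ = 35.
With m₀=0, d₀=1 and mₖ₊₁ = dₖaₖ − mₖ, dₖ₊₁ = (n − mₖ₊₁²)/dₖ, aₖ₊₁ = ⌊(a₀+mₖ₊₁)/dₖ₊₁⌋:
  k=1: m=35, d=2, a=35
  k=2: m=35, d=1, a=70
d=1 and a=2a₀=70 at k=2, so the next step gives (m, d) = (35, 2) again — its k=1 value — and the period has length 2.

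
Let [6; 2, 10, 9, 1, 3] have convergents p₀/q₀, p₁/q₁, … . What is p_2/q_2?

Using pₖ = aₖpₖ₋₁ + pₖ₋₂, qₖ = aₖqₖ₋₁ + qₖ₋₂ (with p₋₁=1, p₋₂=0, q₋₁=0, q₋₂=1):
  k=0: a=6, p=6, q=1
  k=1: a=2, p=13, q=2
  k=2: a=10, p=136, q=21

136/21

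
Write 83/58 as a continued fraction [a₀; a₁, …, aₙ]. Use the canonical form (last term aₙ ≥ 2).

[1; 2, 3, 8]

83 = 1*58 + 25
58 = 2*25 + 8
25 = 3*8 + 1
8 = 8*1 + 0  (stop)
So 83/58 = [1; 2, 3, 8].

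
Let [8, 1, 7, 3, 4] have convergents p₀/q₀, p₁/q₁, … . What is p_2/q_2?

Using pₖ = aₖpₖ₋₁ + pₖ₋₂, qₖ = aₖqₖ₋₁ + qₖ₋₂ (with p₋₁=1, p₋₂=0, q₋₁=0, q₋₂=1):
  k=0: a=8, p=8, q=1
  k=1: a=1, p=9, q=1
  k=2: a=7, p=71, q=8

71/8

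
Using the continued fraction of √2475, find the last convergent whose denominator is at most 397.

√2475 = [49; 1, 2, 1, 98, …] (period length 4).
Convergents:
  p_0/q_0 = 49/1
  p_1/q_1 = 50/1
  p_2/q_2 = 149/3
  p_3/q_3 = 199/4
  p_4/q_4 = 19651/395
  p_5/q_5 = 19850/399
q_4 = 395 ≤ 397 < 399 = q_5, so the answer is 19651/395.

19651/395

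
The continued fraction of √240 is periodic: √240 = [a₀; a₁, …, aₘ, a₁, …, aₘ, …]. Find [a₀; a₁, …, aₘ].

a₀ = ⌊√240⌋ = 15.
With m₀=0, d₀=1 and mₖ₊₁ = dₖaₖ − mₖ, dₖ₊₁ = (n − mₖ₊₁²)/dₖ, aₖ₊₁ = ⌊(a₀+mₖ₊₁)/dₖ₊₁⌋:
  k=1: m=15, d=15, a=2
  k=2: m=15, d=1, a=30
d=1 and a=2a₀=30 at k=2, so the next step gives (m, d) = (15, 15) again — its k=1 value — and the period has length 2.

[15; 2, 30]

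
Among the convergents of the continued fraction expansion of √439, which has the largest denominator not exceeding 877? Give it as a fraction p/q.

18019/860

√439 = [20; 1, 19, 1, 40, …] (period length 4).
Convergents:
  p_0/q_0 = 20/1
  p_1/q_1 = 21/1
  p_2/q_2 = 419/20
  p_3/q_3 = 440/21
  p_4/q_4 = 18019/860
  p_5/q_5 = 18459/881
q_4 = 860 ≤ 877 < 881 = q_5, so the answer is 18019/860.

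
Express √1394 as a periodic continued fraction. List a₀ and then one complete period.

a₀ = ⌊√1394⌋ = 37.
With m₀=0, d₀=1 and mₖ₊₁ = dₖaₖ − mₖ, dₖ₊₁ = (n − mₖ₊₁²)/dₖ, aₖ₊₁ = ⌊(a₀+mₖ₊₁)/dₖ₊₁⌋:
  k=1: m=37, d=25, a=2
  k=2: m=13, d=49, a=1
  k=3: m=36, d=2, a=36
  k=4: m=36, d=49, a=1
  k=5: m=13, d=25, a=2
  k=6: m=37, d=1, a=74
d=1 and a=2a₀=74 at k=6, so the next step gives (m, d) = (37, 25) again — its k=1 value — and the period has length 6.

[37; 2, 1, 36, 1, 2, 74]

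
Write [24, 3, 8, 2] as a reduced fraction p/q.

1289/53

Fold from the inside: start with 2/1.
  8 + 1/2 = 17/2
  3 + 2/17 = 53/17
  24 + 17/53 = 1289/53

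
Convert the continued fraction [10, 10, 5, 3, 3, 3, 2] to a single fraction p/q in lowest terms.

Using pₖ = aₖpₖ₋₁ + pₖ₋₂ and qₖ = aₖqₖ₋₁ + qₖ₋₂:
  k=0: a=10, p=10, q=1
  k=1: a=10, p=101, q=10
  k=2: a=5, p=515, q=51
  k=3: a=3, p=1646, q=163
  k=4: a=3, p=5453, q=540
  k=5: a=3, p=18005, q=1783
  k=6: a=2, p=41463, q=4106

41463/4106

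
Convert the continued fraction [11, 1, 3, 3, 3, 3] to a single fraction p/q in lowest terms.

Using pₖ = aₖpₖ₋₁ + pₖ₋₂ and qₖ = aₖqₖ₋₁ + qₖ₋₂:
  k=0: a=11, p=11, q=1
  k=1: a=1, p=12, q=1
  k=2: a=3, p=47, q=4
  k=3: a=3, p=153, q=13
  k=4: a=3, p=506, q=43
  k=5: a=3, p=1671, q=142

1671/142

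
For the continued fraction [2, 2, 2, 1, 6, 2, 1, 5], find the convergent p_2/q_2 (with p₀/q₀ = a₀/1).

Using pₖ = aₖpₖ₋₁ + pₖ₋₂, qₖ = aₖqₖ₋₁ + qₖ₋₂ (with p₋₁=1, p₋₂=0, q₋₁=0, q₋₂=1):
  k=0: a=2, p=2, q=1
  k=1: a=2, p=5, q=2
  k=2: a=2, p=12, q=5

12/5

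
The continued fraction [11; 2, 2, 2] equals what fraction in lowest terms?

137/12

Using pₖ = aₖpₖ₋₁ + pₖ₋₂ and qₖ = aₖqₖ₋₁ + qₖ₋₂:
  k=0: a=11, p=11, q=1
  k=1: a=2, p=23, q=2
  k=2: a=2, p=57, q=5
  k=3: a=2, p=137, q=12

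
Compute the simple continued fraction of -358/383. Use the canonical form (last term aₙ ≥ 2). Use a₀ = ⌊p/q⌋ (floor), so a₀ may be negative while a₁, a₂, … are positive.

-358 = -1×383 + 25
383 = 15×25 + 8
25 = 3×8 + 1
8 = 8×1 + 0  (stop)
So -358/383 = [-1; 15, 3, 8].

[-1; 15, 3, 8]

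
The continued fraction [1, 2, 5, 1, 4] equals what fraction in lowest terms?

92/63

Using pₖ = aₖpₖ₋₁ + pₖ₋₂ and qₖ = aₖqₖ₋₁ + qₖ₋₂:
  k=0: a=1, p=1, q=1
  k=1: a=2, p=3, q=2
  k=2: a=5, p=16, q=11
  k=3: a=1, p=19, q=13
  k=4: a=4, p=92, q=63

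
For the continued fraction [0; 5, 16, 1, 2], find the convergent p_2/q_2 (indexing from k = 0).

Using pₖ = aₖpₖ₋₁ + pₖ₋₂, qₖ = aₖqₖ₋₁ + qₖ₋₂ (with p₋₁=1, p₋₂=0, q₋₁=0, q₋₂=1):
  k=0: a=0, p=0, q=1
  k=1: a=5, p=1, q=5
  k=2: a=16, p=16, q=81

16/81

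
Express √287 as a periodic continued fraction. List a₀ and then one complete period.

[16; 1, 15, 1, 32]

a₀ = ⌊√287⌋ = 16.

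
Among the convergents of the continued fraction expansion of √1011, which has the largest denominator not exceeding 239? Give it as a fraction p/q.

6709/211

√1011 = [31; 1, 3, 1, 9, 1, 3, 1, 62, …] (period length 8).
Convergents:
  p_0/q_0 = 31/1
  p_1/q_1 = 32/1
  p_2/q_2 = 127/4
  p_3/q_3 = 159/5
  p_4/q_4 = 1558/49
  p_5/q_5 = 1717/54
  p_6/q_6 = 6709/211
  p_7/q_7 = 8426/265
q_6 = 211 ≤ 239 < 265 = q_7, so the answer is 6709/211.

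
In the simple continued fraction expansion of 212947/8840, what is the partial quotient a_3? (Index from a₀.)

212947 = 24·8840 + 787   →  a_0 = 24
8840 = 11·787 + 183   →  a_1 = 11
787 = 4·183 + 55   →  a_2 = 4
183 = 3·55 + 18   →  a_3 = 3

3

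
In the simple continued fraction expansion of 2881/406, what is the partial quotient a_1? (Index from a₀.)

10

2881 = 7·406 + 39   →  a_0 = 7
406 = 10·39 + 16   →  a_1 = 10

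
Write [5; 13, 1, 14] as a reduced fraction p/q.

Using pₖ = aₖpₖ₋₁ + pₖ₋₂ and qₖ = aₖqₖ₋₁ + qₖ₋₂:
  k=0: a=5, p=5, q=1
  k=1: a=13, p=66, q=13
  k=2: a=1, p=71, q=14
  k=3: a=14, p=1060, q=209

1060/209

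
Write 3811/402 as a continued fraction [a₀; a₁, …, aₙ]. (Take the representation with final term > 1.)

3811 = 9*402 + 193
402 = 2*193 + 16
193 = 12*16 + 1
16 = 16*1 + 0  (stop)
So 3811/402 = [9; 2, 12, 16].

[9; 2, 12, 16]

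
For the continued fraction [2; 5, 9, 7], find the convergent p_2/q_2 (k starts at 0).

101/46

Using pₖ = aₖpₖ₋₁ + pₖ₋₂, qₖ = aₖqₖ₋₁ + qₖ₋₂ (with p₋₁=1, p₋₂=0, q₋₁=0, q₋₂=1):
  k=0: a=2, p=2, q=1
  k=1: a=5, p=11, q=5
  k=2: a=9, p=101, q=46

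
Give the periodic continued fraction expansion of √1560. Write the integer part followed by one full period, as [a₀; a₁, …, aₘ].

[39; 2, 78]

a₀ = ⌊√1560⌋ = 39.
With m₀=0, d₀=1 and mₖ₊₁ = dₖaₖ − mₖ, dₖ₊₁ = (n − mₖ₊₁²)/dₖ, aₖ₊₁ = ⌊(a₀+mₖ₊₁)/dₖ₊₁⌋:
  k=1: m=39, d=39, a=2
  k=2: m=39, d=1, a=78
d=1 and a=2a₀=78 at k=2, so the next step gives (m, d) = (39, 39) again — its k=1 value — and the period has length 2.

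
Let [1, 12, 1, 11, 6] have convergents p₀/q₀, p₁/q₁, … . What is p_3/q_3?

167/155

Using pₖ = aₖpₖ₋₁ + pₖ₋₂, qₖ = aₖqₖ₋₁ + qₖ₋₂ (with p₋₁=1, p₋₂=0, q₋₁=0, q₋₂=1):
  k=0: a=1, p=1, q=1
  k=1: a=12, p=13, q=12
  k=2: a=1, p=14, q=13
  k=3: a=11, p=167, q=155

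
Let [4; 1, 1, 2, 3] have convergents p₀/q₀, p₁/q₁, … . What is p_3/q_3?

23/5

Using pₖ = aₖpₖ₋₁ + pₖ₋₂, qₖ = aₖqₖ₋₁ + qₖ₋₂ (with p₋₁=1, p₋₂=0, q₋₁=0, q₋₂=1):
  k=0: a=4, p=4, q=1
  k=1: a=1, p=5, q=1
  k=2: a=1, p=9, q=2
  k=3: a=2, p=23, q=5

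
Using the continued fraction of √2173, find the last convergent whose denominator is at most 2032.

√2173 = [46; 1, 1, 1, 1, 1, 1, 92, …] (period length 7).
Convergents:
  p_0/q_0 = 46/1
  p_1/q_1 = 47/1
  p_2/q_2 = 93/2
  p_3/q_3 = 140/3
  p_4/q_4 = 233/5
  p_5/q_5 = 373/8
  p_6/q_6 = 606/13
  p_7/q_7 = 56125/1204
  p_8/q_8 = 56731/1217
  p_9/q_9 = 112856/2421
q_8 = 1217 ≤ 2032 < 2421 = q_9, so the answer is 56731/1217.

56731/1217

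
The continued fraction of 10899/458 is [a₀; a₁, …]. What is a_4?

12

10899 = 23·458 + 365   →  a_0 = 23
458 = 1·365 + 93   →  a_1 = 1
365 = 3·93 + 86   →  a_2 = 3
93 = 1·86 + 7   →  a_3 = 1
86 = 12·7 + 2   →  a_4 = 12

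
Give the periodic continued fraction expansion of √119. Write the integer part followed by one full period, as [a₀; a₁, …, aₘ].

[10; 1, 9, 1, 20]

a₀ = ⌊√119⌋ = 10.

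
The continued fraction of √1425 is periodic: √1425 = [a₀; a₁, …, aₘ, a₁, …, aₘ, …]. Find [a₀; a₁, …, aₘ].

a₀ = ⌊√1425⌋ = 37.
With m₀=0, d₀=1 and mₖ₊₁ = dₖaₖ − mₖ, dₖ₊₁ = (n − mₖ₊₁²)/dₖ, aₖ₊₁ = ⌊(a₀+mₖ₊₁)/dₖ₊₁⌋:
  k=1: m=37, d=56, a=1
  k=2: m=19, d=19, a=2
  k=3: m=19, d=56, a=1
  k=4: m=37, d=1, a=74
d=1 and a=2a₀=74 at k=4, so the next step gives (m, d) = (37, 56) again — its k=1 value — and the period has length 4.

[37; 1, 2, 1, 74]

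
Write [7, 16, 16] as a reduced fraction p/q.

1815/257

Using pₖ = aₖpₖ₋₁ + pₖ₋₂ and qₖ = aₖqₖ₋₁ + qₖ₋₂:
  k=0: a=7, p=7, q=1
  k=1: a=16, p=113, q=16
  k=2: a=16, p=1815, q=257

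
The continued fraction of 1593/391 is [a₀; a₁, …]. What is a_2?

1593 = 4·391 + 29   →  a_0 = 4
391 = 13·29 + 14   →  a_1 = 13
29 = 2·14 + 1   →  a_2 = 2

2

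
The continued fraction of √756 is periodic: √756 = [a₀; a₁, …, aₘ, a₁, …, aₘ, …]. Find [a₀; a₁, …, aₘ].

a₀ = ⌊√756⌋ = 27.
With m₀=0, d₀=1 and mₖ₊₁ = dₖaₖ − mₖ, dₖ₊₁ = (n − mₖ₊₁²)/dₖ, aₖ₊₁ = ⌊(a₀+mₖ₊₁)/dₖ₊₁⌋:
  k=1: m=27, d=27, a=2
  k=2: m=27, d=1, a=54
d=1 and a=2a₀=54 at k=2, so the next step gives (m, d) = (27, 27) again — its k=1 value — and the period has length 2.

[27; 2, 54]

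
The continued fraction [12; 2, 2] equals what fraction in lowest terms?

62/5

Using pₖ = aₖpₖ₋₁ + pₖ₋₂ and qₖ = aₖqₖ₋₁ + qₖ₋₂:
  k=0: a=12, p=12, q=1
  k=1: a=2, p=25, q=2
  k=2: a=2, p=62, q=5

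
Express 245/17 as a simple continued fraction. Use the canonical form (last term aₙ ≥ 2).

[14; 2, 2, 3]

245 = 14·17 + 7
17 = 2·7 + 3
7 = 2·3 + 1
3 = 3·1 + 0  (stop)
So 245/17 = [14; 2, 2, 3].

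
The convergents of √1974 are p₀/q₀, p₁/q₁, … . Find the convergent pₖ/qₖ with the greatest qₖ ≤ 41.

311/7

√1974 = [44; 2, 3, 17, 2, 17, 3, 2, 88, …] (period length 8).
Convergents:
  p_0/q_0 = 44/1
  p_1/q_1 = 89/2
  p_2/q_2 = 311/7
  p_3/q_3 = 5376/121
q_2 = 7 ≤ 41 < 121 = q_3, so the answer is 311/7.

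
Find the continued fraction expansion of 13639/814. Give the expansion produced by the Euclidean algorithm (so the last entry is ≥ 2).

13639 = 16×814 + 615
814 = 1×615 + 199
615 = 3×199 + 18
199 = 11×18 + 1
18 = 18×1 + 0  (stop)
So 13639/814 = [16; 1, 3, 11, 18].

[16; 1, 3, 11, 18]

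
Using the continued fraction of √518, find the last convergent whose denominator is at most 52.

√518 = [22; 1, 3, 6, 3, 1, 44, …] (period length 6).
Convergents:
  p_0/q_0 = 22/1
  p_1/q_1 = 23/1
  p_2/q_2 = 91/4
  p_3/q_3 = 569/25
  p_4/q_4 = 1798/79
q_3 = 25 ≤ 52 < 79 = q_4, so the answer is 569/25.

569/25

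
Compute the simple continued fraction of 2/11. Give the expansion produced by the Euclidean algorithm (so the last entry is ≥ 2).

2 = 0·11 + 2
11 = 5·2 + 1
2 = 2·1 + 0  (stop)
So 2/11 = [0; 5, 2].

[0; 5, 2]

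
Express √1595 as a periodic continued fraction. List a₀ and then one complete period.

a₀ = ⌊√1595⌋ = 39.
With m₀=0, d₀=1 and mₖ₊₁ = dₖaₖ − mₖ, dₖ₊₁ = (n − mₖ₊₁²)/dₖ, aₖ₊₁ = ⌊(a₀+mₖ₊₁)/dₖ₊₁⌋:
  k=1: m=39, d=74, a=1
  k=2: m=35, d=5, a=14
  k=3: m=35, d=74, a=1
  k=4: m=39, d=1, a=78
d=1 and a=2a₀=78 at k=4, so the next step gives (m, d) = (39, 74) again — its k=1 value — and the period has length 4.

[39; 1, 14, 1, 78]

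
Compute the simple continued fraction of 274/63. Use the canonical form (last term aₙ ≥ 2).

274 = 4*63 + 22
63 = 2*22 + 19
22 = 1*19 + 3
19 = 6*3 + 1
3 = 3*1 + 0  (stop)
So 274/63 = [4; 2, 1, 6, 3].

[4; 2, 1, 6, 3]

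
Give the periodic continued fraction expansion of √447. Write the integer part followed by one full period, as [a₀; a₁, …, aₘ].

[21; 7, 42]

a₀ = ⌊√447⌋ = 21.
With m₀=0, d₀=1 and mₖ₊₁ = dₖaₖ − mₖ, dₖ₊₁ = (n − mₖ₊₁²)/dₖ, aₖ₊₁ = ⌊(a₀+mₖ₊₁)/dₖ₊₁⌋:
  k=1: m=21, d=6, a=7
  k=2: m=21, d=1, a=42
d=1 and a=2a₀=42 at k=2, so the next step gives (m, d) = (21, 6) again — its k=1 value — and the period has length 2.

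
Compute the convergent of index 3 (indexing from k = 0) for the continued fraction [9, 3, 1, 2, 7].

102/11

Using pₖ = aₖpₖ₋₁ + pₖ₋₂, qₖ = aₖqₖ₋₁ + qₖ₋₂ (with p₋₁=1, p₋₂=0, q₋₁=0, q₋₂=1):
  k=0: a=9, p=9, q=1
  k=1: a=3, p=28, q=3
  k=2: a=1, p=37, q=4
  k=3: a=2, p=102, q=11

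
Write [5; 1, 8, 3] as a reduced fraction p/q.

Fold from the inside: start with 3/1.
  8 + 1/3 = 25/3
  1 + 3/25 = 28/25
  5 + 25/28 = 165/28

165/28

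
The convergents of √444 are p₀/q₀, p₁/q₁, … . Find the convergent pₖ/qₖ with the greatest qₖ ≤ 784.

√444 = [21; 14, 42, …] (period length 2).
Convergents:
  p_0/q_0 = 21/1
  p_1/q_1 = 295/14
  p_2/q_2 = 12411/589
  p_3/q_3 = 174049/8260
q_2 = 589 ≤ 784 < 8260 = q_3, so the answer is 12411/589.

12411/589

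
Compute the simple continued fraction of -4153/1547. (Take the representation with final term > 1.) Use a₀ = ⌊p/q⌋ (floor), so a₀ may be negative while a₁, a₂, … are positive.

-4153 = -3·1547 + 488
1547 = 3·488 + 83
488 = 5·83 + 73
83 = 1·73 + 10
73 = 7·10 + 3
10 = 3·3 + 1
3 = 3·1 + 0  (stop)
So -4153/1547 = [-3; 3, 5, 1, 7, 3, 3].

[-3; 3, 5, 1, 7, 3, 3]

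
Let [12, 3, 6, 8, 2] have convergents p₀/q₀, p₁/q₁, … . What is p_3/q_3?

Using pₖ = aₖpₖ₋₁ + pₖ₋₂, qₖ = aₖqₖ₋₁ + qₖ₋₂ (with p₋₁=1, p₋₂=0, q₋₁=0, q₋₂=1):
  k=0: a=12, p=12, q=1
  k=1: a=3, p=37, q=3
  k=2: a=6, p=234, q=19
  k=3: a=8, p=1909, q=155

1909/155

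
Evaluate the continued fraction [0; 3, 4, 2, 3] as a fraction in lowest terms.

Fold from the inside: start with 3/1.
  2 + 1/3 = 7/3
  4 + 3/7 = 31/7
  3 + 7/31 = 100/31
  0 + 31/100 = 31/100

31/100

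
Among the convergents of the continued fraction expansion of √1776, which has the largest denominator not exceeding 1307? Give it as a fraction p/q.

24822/589

√1776 = [42; 7, 84, …] (period length 2).
Convergents:
  p_0/q_0 = 42/1
  p_1/q_1 = 295/7
  p_2/q_2 = 24822/589
  p_3/q_3 = 174049/4130
q_2 = 589 ≤ 1307 < 4130 = q_3, so the answer is 24822/589.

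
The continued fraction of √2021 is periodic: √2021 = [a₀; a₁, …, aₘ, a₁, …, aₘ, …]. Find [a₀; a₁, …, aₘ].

a₀ = ⌊√2021⌋ = 44.
With m₀=0, d₀=1 and mₖ₊₁ = dₖaₖ − mₖ, dₖ₊₁ = (n − mₖ₊₁²)/dₖ, aₖ₊₁ = ⌊(a₀+mₖ₊₁)/dₖ₊₁⌋:
  k=1: m=44, d=85, a=1
  k=2: m=41, d=4, a=21
  k=3: m=43, d=43, a=2
  k=4: m=43, d=4, a=21
  k=5: m=41, d=85, a=1
  k=6: m=44, d=1, a=88
d=1 and a=2a₀=88 at k=6, so the next step gives (m, d) = (44, 85) again — its k=1 value — and the period has length 6.

[44; 1, 21, 2, 21, 1, 88]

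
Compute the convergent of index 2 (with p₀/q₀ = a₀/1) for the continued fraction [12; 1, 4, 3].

Using pₖ = aₖpₖ₋₁ + pₖ₋₂, qₖ = aₖqₖ₋₁ + qₖ₋₂ (with p₋₁=1, p₋₂=0, q₋₁=0, q₋₂=1):
  k=0: a=12, p=12, q=1
  k=1: a=1, p=13, q=1
  k=2: a=4, p=64, q=5

64/5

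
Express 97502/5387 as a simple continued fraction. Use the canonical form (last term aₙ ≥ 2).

97502 = 18·5387 + 536
5387 = 10·536 + 27
536 = 19·27 + 23
27 = 1·23 + 4
23 = 5·4 + 3
4 = 1·3 + 1
3 = 3·1 + 0  (stop)
So 97502/5387 = [18; 10, 19, 1, 5, 1, 3].

[18; 10, 19, 1, 5, 1, 3]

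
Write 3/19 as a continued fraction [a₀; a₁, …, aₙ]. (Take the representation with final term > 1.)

[0; 6, 3]

3 = 0*19 + 3
19 = 6*3 + 1
3 = 3*1 + 0  (stop)
So 3/19 = [0; 6, 3].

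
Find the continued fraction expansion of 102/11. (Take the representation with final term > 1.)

[9; 3, 1, 2]

102 = 9·11 + 3
11 = 3·3 + 2
3 = 1·2 + 1
2 = 2·1 + 0  (stop)
So 102/11 = [9; 3, 1, 2].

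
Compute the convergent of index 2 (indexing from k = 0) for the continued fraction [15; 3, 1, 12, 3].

61/4

Using pₖ = aₖpₖ₋₁ + pₖ₋₂, qₖ = aₖqₖ₋₁ + qₖ₋₂ (with p₋₁=1, p₋₂=0, q₋₁=0, q₋₂=1):
  k=0: a=15, p=15, q=1
  k=1: a=3, p=46, q=3
  k=2: a=1, p=61, q=4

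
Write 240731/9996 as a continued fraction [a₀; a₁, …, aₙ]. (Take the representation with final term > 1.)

[24; 12, 11, 2, 17, 2]

240731 = 24×9996 + 827
9996 = 12×827 + 72
827 = 11×72 + 35
72 = 2×35 + 2
35 = 17×2 + 1
2 = 2×1 + 0  (stop)
So 240731/9996 = [24; 12, 11, 2, 17, 2].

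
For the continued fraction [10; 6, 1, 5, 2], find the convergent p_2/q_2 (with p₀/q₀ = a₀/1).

Using pₖ = aₖpₖ₋₁ + pₖ₋₂, qₖ = aₖqₖ₋₁ + qₖ₋₂ (with p₋₁=1, p₋₂=0, q₋₁=0, q₋₂=1):
  k=0: a=10, p=10, q=1
  k=1: a=6, p=61, q=6
  k=2: a=1, p=71, q=7

71/7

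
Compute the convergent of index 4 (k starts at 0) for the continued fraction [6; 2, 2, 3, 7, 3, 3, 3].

Using pₖ = aₖpₖ₋₁ + pₖ₋₂, qₖ = aₖqₖ₋₁ + qₖ₋₂ (with p₋₁=1, p₋₂=0, q₋₁=0, q₋₂=1):
  k=0: a=6, p=6, q=1
  k=1: a=2, p=13, q=2
  k=2: a=2, p=32, q=5
  k=3: a=3, p=109, q=17
  k=4: a=7, p=795, q=124

795/124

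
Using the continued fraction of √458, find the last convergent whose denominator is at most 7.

√458 = [21; 2, 2, 42, …] (period length 3).
Convergents:
  p_0/q_0 = 21/1
  p_1/q_1 = 43/2
  p_2/q_2 = 107/5
  p_3/q_3 = 4537/212
q_2 = 5 ≤ 7 < 212 = q_3, so the answer is 107/5.

107/5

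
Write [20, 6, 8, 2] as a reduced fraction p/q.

2097/104

Fold from the inside: start with 2/1.
  8 + 1/2 = 17/2
  6 + 2/17 = 104/17
  20 + 17/104 = 2097/104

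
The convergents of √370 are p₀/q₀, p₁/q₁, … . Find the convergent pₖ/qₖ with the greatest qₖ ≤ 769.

12503/650

√370 = [19; 4, 4, 38, …] (period length 3).
Convergents:
  p_0/q_0 = 19/1
  p_1/q_1 = 77/4
  p_2/q_2 = 327/17
  p_3/q_3 = 12503/650
  p_4/q_4 = 50339/2617
q_3 = 650 ≤ 769 < 2617 = q_4, so the answer is 12503/650.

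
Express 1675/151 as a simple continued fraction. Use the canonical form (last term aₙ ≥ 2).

[11; 10, 1, 3, 1, 2]

1675 = 11·151 + 14
151 = 10·14 + 11
14 = 1·11 + 3
11 = 3·3 + 2
3 = 1·2 + 1
2 = 2·1 + 0  (stop)
So 1675/151 = [11; 10, 1, 3, 1, 2].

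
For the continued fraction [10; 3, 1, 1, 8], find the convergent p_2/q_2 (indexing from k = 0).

Using pₖ = aₖpₖ₋₁ + pₖ₋₂, qₖ = aₖqₖ₋₁ + qₖ₋₂ (with p₋₁=1, p₋₂=0, q₋₁=0, q₋₂=1):
  k=0: a=10, p=10, q=1
  k=1: a=3, p=31, q=3
  k=2: a=1, p=41, q=4

41/4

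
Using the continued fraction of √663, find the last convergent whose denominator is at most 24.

√663 = [25; 1, 2, 1, 50, …] (period length 4).
Convergents:
  p_0/q_0 = 25/1
  p_1/q_1 = 26/1
  p_2/q_2 = 77/3
  p_3/q_3 = 103/4
  p_4/q_4 = 5227/203
q_3 = 4 ≤ 24 < 203 = q_4, so the answer is 103/4.

103/4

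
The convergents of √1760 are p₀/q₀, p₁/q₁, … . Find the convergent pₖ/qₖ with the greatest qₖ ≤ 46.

881/21

√1760 = [41; 1, 19, 1, 82, …] (period length 4).
Convergents:
  p_0/q_0 = 41/1
  p_1/q_1 = 42/1
  p_2/q_2 = 839/20
  p_3/q_3 = 881/21
  p_4/q_4 = 73081/1742
q_3 = 21 ≤ 46 < 1742 = q_4, so the answer is 881/21.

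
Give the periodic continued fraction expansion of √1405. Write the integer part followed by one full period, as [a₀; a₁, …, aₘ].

a₀ = ⌊√1405⌋ = 37.
With m₀=0, d₀=1 and mₖ₊₁ = dₖaₖ − mₖ, dₖ₊₁ = (n − mₖ₊₁²)/dₖ, aₖ₊₁ = ⌊(a₀+mₖ₊₁)/dₖ₊₁⌋:
  k=1: m=37, d=36, a=2
  k=2: m=35, d=5, a=14
  k=3: m=35, d=36, a=2
  k=4: m=37, d=1, a=74
d=1 and a=2a₀=74 at k=4, so the next step gives (m, d) = (37, 36) again — its k=1 value — and the period has length 4.

[37; 2, 14, 2, 74]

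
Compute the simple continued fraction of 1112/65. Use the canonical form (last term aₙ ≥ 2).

[17; 9, 3, 2]

1112 = 17×65 + 7
65 = 9×7 + 2
7 = 3×2 + 1
2 = 2×1 + 0  (stop)
So 1112/65 = [17; 9, 3, 2].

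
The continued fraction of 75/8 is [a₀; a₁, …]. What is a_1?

75 = 9·8 + 3   →  a_0 = 9
8 = 2·3 + 2   →  a_1 = 2

2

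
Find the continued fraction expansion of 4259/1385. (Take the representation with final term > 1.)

[3; 13, 3, 6, 1, 1, 2]

4259 = 3*1385 + 104
1385 = 13*104 + 33
104 = 3*33 + 5
33 = 6*5 + 3
5 = 1*3 + 2
3 = 1*2 + 1
2 = 2*1 + 0  (stop)
So 4259/1385 = [3; 13, 3, 6, 1, 1, 2].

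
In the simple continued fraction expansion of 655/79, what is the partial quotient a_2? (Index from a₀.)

2

655 = 8·79 + 23   →  a_0 = 8
79 = 3·23 + 10   →  a_1 = 3
23 = 2·10 + 3   →  a_2 = 2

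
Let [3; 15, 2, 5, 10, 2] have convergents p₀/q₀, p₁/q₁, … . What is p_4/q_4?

Using pₖ = aₖpₖ₋₁ + pₖ₋₂, qₖ = aₖqₖ₋₁ + qₖ₋₂ (with p₋₁=1, p₋₂=0, q₋₁=0, q₋₂=1):
  k=0: a=3, p=3, q=1
  k=1: a=15, p=46, q=15
  k=2: a=2, p=95, q=31
  k=3: a=5, p=521, q=170
  k=4: a=10, p=5305, q=1731

5305/1731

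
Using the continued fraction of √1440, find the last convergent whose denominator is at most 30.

√1440 = [37; 1, 17, 1, 74, …] (period length 4).
Convergents:
  p_0/q_0 = 37/1
  p_1/q_1 = 38/1
  p_2/q_2 = 683/18
  p_3/q_3 = 721/19
  p_4/q_4 = 54037/1424
q_3 = 19 ≤ 30 < 1424 = q_4, so the answer is 721/19.

721/19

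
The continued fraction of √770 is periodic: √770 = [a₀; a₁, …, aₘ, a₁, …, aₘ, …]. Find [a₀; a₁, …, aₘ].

[27; 1, 2, 1, 54]

a₀ = ⌊√770⌋ = 27.
With m₀=0, d₀=1 and mₖ₊₁ = dₖaₖ − mₖ, dₖ₊₁ = (n − mₖ₊₁²)/dₖ, aₖ₊₁ = ⌊(a₀+mₖ₊₁)/dₖ₊₁⌋:
  k=1: m=27, d=41, a=1
  k=2: m=14, d=14, a=2
  k=3: m=14, d=41, a=1
  k=4: m=27, d=1, a=54
d=1 and a=2a₀=54 at k=4, so the next step gives (m, d) = (27, 41) again — its k=1 value — and the period has length 4.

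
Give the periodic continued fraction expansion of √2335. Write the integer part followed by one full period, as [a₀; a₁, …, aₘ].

[48; 3, 9, 3, 96]

a₀ = ⌊√2335⌋ = 48.
With m₀=0, d₀=1 and mₖ₊₁ = dₖaₖ − mₖ, dₖ₊₁ = (n − mₖ₊₁²)/dₖ, aₖ₊₁ = ⌊(a₀+mₖ₊₁)/dₖ₊₁⌋:
  k=1: m=48, d=31, a=3
  k=2: m=45, d=10, a=9
  k=3: m=45, d=31, a=3
  k=4: m=48, d=1, a=96
d=1 and a=2a₀=96 at k=4, so the next step gives (m, d) = (48, 31) again — its k=1 value — and the period has length 4.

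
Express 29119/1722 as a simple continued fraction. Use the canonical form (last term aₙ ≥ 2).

29119 = 16*1722 + 1567
1722 = 1*1567 + 155
1567 = 10*155 + 17
155 = 9*17 + 2
17 = 8*2 + 1
2 = 2*1 + 0  (stop)
So 29119/1722 = [16; 1, 10, 9, 8, 2].

[16; 1, 10, 9, 8, 2]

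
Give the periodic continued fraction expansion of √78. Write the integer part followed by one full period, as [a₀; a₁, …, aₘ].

a₀ = ⌊√78⌋ = 8.

[8; 1, 4, 1, 16]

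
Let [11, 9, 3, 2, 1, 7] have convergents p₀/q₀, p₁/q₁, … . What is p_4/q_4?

Using pₖ = aₖpₖ₋₁ + pₖ₋₂, qₖ = aₖqₖ₋₁ + qₖ₋₂ (with p₋₁=1, p₋₂=0, q₋₁=0, q₋₂=1):
  k=0: a=11, p=11, q=1
  k=1: a=9, p=100, q=9
  k=2: a=3, p=311, q=28
  k=3: a=2, p=722, q=65
  k=4: a=1, p=1033, q=93

1033/93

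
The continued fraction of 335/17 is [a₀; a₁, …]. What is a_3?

335 = 19·17 + 12   →  a_0 = 19
17 = 1·12 + 5   →  a_1 = 1
12 = 2·5 + 2   →  a_2 = 2
5 = 2·2 + 1   →  a_3 = 2

2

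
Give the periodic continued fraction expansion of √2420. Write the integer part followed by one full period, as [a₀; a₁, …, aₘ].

a₀ = ⌊√2420⌋ = 49.
With m₀=0, d₀=1 and mₖ₊₁ = dₖaₖ − mₖ, dₖ₊₁ = (n − mₖ₊₁²)/dₖ, aₖ₊₁ = ⌊(a₀+mₖ₊₁)/dₖ₊₁⌋:
  k=1: m=49, d=19, a=5
  k=2: m=46, d=16, a=5
  k=3: m=34, d=79, a=1
  k=4: m=45, d=5, a=18
  k=5: m=45, d=79, a=1
  k=6: m=34, d=16, a=5
  k=7: m=46, d=19, a=5
  k=8: m=49, d=1, a=98
d=1 and a=2a₀=98 at k=8, so the next step gives (m, d) = (49, 19) again — its k=1 value — and the period has length 8.

[49; 5, 5, 1, 18, 1, 5, 5, 98]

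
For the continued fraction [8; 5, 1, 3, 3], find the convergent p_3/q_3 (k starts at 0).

188/23

Using pₖ = aₖpₖ₋₁ + pₖ₋₂, qₖ = aₖqₖ₋₁ + qₖ₋₂ (with p₋₁=1, p₋₂=0, q₋₁=0, q₋₂=1):
  k=0: a=8, p=8, q=1
  k=1: a=5, p=41, q=5
  k=2: a=1, p=49, q=6
  k=3: a=3, p=188, q=23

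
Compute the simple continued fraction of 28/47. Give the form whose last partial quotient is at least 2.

28 = 0*47 + 28
47 = 1*28 + 19
28 = 1*19 + 9
19 = 2*9 + 1
9 = 9*1 + 0  (stop)
So 28/47 = [0; 1, 1, 2, 9].

[0; 1, 1, 2, 9]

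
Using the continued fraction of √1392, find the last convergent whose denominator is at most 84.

√1392 = [37; 3, 4, 3, 74, …] (period length 4).
Convergents:
  p_0/q_0 = 37/1
  p_1/q_1 = 112/3
  p_2/q_2 = 485/13
  p_3/q_3 = 1567/42
  p_4/q_4 = 116443/3121
q_3 = 42 ≤ 84 < 3121 = q_4, so the answer is 1567/42.

1567/42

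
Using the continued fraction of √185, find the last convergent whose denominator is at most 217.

√185 = [13; 1, 1, 1, 1, 26, …] (period length 5).
Convergents:
  p_0/q_0 = 13/1
  p_1/q_1 = 14/1
  p_2/q_2 = 27/2
  p_3/q_3 = 41/3
  p_4/q_4 = 68/5
  p_5/q_5 = 1809/133
  p_6/q_6 = 1877/138
  p_7/q_7 = 3686/271
q_6 = 138 ≤ 217 < 271 = q_7, so the answer is 1877/138.

1877/138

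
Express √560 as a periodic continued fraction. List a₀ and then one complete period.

[23; 1, 1, 1, 46]

a₀ = ⌊√560⌋ = 23.
With m₀=0, d₀=1 and mₖ₊₁ = dₖaₖ − mₖ, dₖ₊₁ = (n − mₖ₊₁²)/dₖ, aₖ₊₁ = ⌊(a₀+mₖ₊₁)/dₖ₊₁⌋:
  k=1: m=23, d=31, a=1
  k=2: m=8, d=16, a=1
  k=3: m=8, d=31, a=1
  k=4: m=23, d=1, a=46
d=1 and a=2a₀=46 at k=4, so the next step gives (m, d) = (23, 31) again — its k=1 value — and the period has length 4.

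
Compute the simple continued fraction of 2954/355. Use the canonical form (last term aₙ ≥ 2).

2954 = 8·355 + 114
355 = 3·114 + 13
114 = 8·13 + 10
13 = 1·10 + 3
10 = 3·3 + 1
3 = 3·1 + 0  (stop)
So 2954/355 = [8; 3, 8, 1, 3, 3].

[8; 3, 8, 1, 3, 3]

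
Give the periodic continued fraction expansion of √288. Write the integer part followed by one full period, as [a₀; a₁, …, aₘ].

a₀ = ⌊√288⌋ = 16.

[16; 1, 32]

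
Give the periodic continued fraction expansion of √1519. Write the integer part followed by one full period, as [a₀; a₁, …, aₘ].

a₀ = ⌊√1519⌋ = 38.
With m₀=0, d₀=1 and mₖ₊₁ = dₖaₖ − mₖ, dₖ₊₁ = (n − mₖ₊₁²)/dₖ, aₖ₊₁ = ⌊(a₀+mₖ₊₁)/dₖ₊₁⌋:
  k=1: m=38, d=75, a=1
  k=2: m=37, d=2, a=37
  k=3: m=37, d=75, a=1
  k=4: m=38, d=1, a=76
d=1 and a=2a₀=76 at k=4, so the next step gives (m, d) = (38, 75) again — its k=1 value — and the period has length 4.

[38; 1, 37, 1, 76]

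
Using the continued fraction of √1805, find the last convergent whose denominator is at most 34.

1402/33

√1805 = [42; 2, 16, 2, 84, …] (period length 4).
Convergents:
  p_0/q_0 = 42/1
  p_1/q_1 = 85/2
  p_2/q_2 = 1402/33
  p_3/q_3 = 2889/68
q_2 = 33 ≤ 34 < 68 = q_3, so the answer is 1402/33.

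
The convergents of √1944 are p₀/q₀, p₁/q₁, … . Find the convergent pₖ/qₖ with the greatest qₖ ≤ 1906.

42724/969

√1944 = [44; 11, 88, …] (period length 2).
Convergents:
  p_0/q_0 = 44/1
  p_1/q_1 = 485/11
  p_2/q_2 = 42724/969
  p_3/q_3 = 470449/10670
q_2 = 969 ≤ 1906 < 10670 = q_3, so the answer is 42724/969.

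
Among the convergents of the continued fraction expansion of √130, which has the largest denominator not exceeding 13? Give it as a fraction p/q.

57/5

√130 = [11; 2, 2, 22, …] (period length 3).
Convergents:
  p_0/q_0 = 11/1
  p_1/q_1 = 23/2
  p_2/q_2 = 57/5
  p_3/q_3 = 1277/112
q_2 = 5 ≤ 13 < 112 = q_3, so the answer is 57/5.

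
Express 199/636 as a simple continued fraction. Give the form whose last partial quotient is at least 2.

199 = 0·636 + 199
636 = 3·199 + 39
199 = 5·39 + 4
39 = 9·4 + 3
4 = 1·3 + 1
3 = 3·1 + 0  (stop)
So 199/636 = [0; 3, 5, 9, 1, 3].

[0; 3, 5, 9, 1, 3]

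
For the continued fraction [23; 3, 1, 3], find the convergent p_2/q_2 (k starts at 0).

Using pₖ = aₖpₖ₋₁ + pₖ₋₂, qₖ = aₖqₖ₋₁ + qₖ₋₂ (with p₋₁=1, p₋₂=0, q₋₁=0, q₋₂=1):
  k=0: a=23, p=23, q=1
  k=1: a=3, p=70, q=3
  k=2: a=1, p=93, q=4

93/4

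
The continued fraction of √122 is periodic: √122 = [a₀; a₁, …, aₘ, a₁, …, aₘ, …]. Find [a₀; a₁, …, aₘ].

[11; 22]

a₀ = ⌊√122⌋ = 11.
With m₀=0, d₀=1 and mₖ₊₁ = dₖaₖ − mₖ, dₖ₊₁ = (n − mₖ₊₁²)/dₖ, aₖ₊₁ = ⌊(a₀+mₖ₊₁)/dₖ₊₁⌋:
  k=1: m=11, d=1, a=22
d=1 and a=2a₀=22 at k=1, so the next step gives (m, d) = (11, 1) again — its k=1 value — and the period has length 1.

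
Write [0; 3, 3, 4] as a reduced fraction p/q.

13/43

Using pₖ = aₖpₖ₋₁ + pₖ₋₂ and qₖ = aₖqₖ₋₁ + qₖ₋₂:
  k=0: a=0, p=0, q=1
  k=1: a=3, p=1, q=3
  k=2: a=3, p=3, q=10
  k=3: a=4, p=13, q=43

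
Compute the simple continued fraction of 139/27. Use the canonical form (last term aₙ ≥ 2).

139 = 5×27 + 4
27 = 6×4 + 3
4 = 1×3 + 1
3 = 3×1 + 0  (stop)
So 139/27 = [5; 6, 1, 3].

[5; 6, 1, 3]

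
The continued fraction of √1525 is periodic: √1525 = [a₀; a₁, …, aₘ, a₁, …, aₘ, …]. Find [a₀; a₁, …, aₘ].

a₀ = ⌊√1525⌋ = 39.

[39; 19, 1, 1, 19, 78]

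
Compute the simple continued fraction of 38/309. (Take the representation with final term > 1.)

38 = 0*309 + 38
309 = 8*38 + 5
38 = 7*5 + 3
5 = 1*3 + 2
3 = 1*2 + 1
2 = 2*1 + 0  (stop)
So 38/309 = [0; 8, 7, 1, 1, 2].

[0; 8, 7, 1, 1, 2]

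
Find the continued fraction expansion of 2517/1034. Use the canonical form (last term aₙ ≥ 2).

2517 = 2·1034 + 449
1034 = 2·449 + 136
449 = 3·136 + 41
136 = 3·41 + 13
41 = 3·13 + 2
13 = 6·2 + 1
2 = 2·1 + 0  (stop)
So 2517/1034 = [2; 2, 3, 3, 3, 6, 2].

[2; 2, 3, 3, 3, 6, 2]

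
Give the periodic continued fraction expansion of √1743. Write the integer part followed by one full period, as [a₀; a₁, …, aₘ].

a₀ = ⌊√1743⌋ = 41.
With m₀=0, d₀=1 and mₖ₊₁ = dₖaₖ − mₖ, dₖ₊₁ = (n − mₖ₊₁²)/dₖ, aₖ₊₁ = ⌊(a₀+mₖ₊₁)/dₖ₊₁⌋:
  k=1: m=41, d=62, a=1
  k=2: m=21, d=21, a=2
  k=3: m=21, d=62, a=1
  k=4: m=41, d=1, a=82
d=1 and a=2a₀=82 at k=4, so the next step gives (m, d) = (41, 62) again — its k=1 value — and the period has length 4.

[41; 1, 2, 1, 82]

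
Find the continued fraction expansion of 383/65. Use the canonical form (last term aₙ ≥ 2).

383 = 5×65 + 58
65 = 1×58 + 7
58 = 8×7 + 2
7 = 3×2 + 1
2 = 2×1 + 0  (stop)
So 383/65 = [5; 1, 8, 3, 2].

[5; 1, 8, 3, 2]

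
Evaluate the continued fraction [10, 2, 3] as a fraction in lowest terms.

Using pₖ = aₖpₖ₋₁ + pₖ₋₂ and qₖ = aₖqₖ₋₁ + qₖ₋₂:
  k=0: a=10, p=10, q=1
  k=1: a=2, p=21, q=2
  k=2: a=3, p=73, q=7

73/7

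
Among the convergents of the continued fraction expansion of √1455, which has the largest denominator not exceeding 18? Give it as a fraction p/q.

267/7

√1455 = [38; 6, 1, 11, 1, 6, 76, …] (period length 6).
Convergents:
  p_0/q_0 = 38/1
  p_1/q_1 = 229/6
  p_2/q_2 = 267/7
  p_3/q_3 = 3166/83
q_2 = 7 ≤ 18 < 83 = q_3, so the answer is 267/7.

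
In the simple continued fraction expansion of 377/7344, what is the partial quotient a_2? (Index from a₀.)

2

377 = 0·7344 + 377   →  a_0 = 0
7344 = 19·377 + 181   →  a_1 = 19
377 = 2·181 + 15   →  a_2 = 2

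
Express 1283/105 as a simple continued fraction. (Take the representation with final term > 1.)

1283 = 12·105 + 23
105 = 4·23 + 13
23 = 1·13 + 10
13 = 1·10 + 3
10 = 3·3 + 1
3 = 3·1 + 0  (stop)
So 1283/105 = [12; 4, 1, 1, 3, 3].

[12; 4, 1, 1, 3, 3]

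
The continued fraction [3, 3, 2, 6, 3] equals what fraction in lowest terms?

467/142

Using pₖ = aₖpₖ₋₁ + pₖ₋₂ and qₖ = aₖqₖ₋₁ + qₖ₋₂:
  k=0: a=3, p=3, q=1
  k=1: a=3, p=10, q=3
  k=2: a=2, p=23, q=7
  k=3: a=6, p=148, q=45
  k=4: a=3, p=467, q=142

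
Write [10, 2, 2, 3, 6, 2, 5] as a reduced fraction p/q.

13139/1262

Fold from the inside: start with 5/1.
  2 + 1/5 = 11/5
  6 + 5/11 = 71/11
  3 + 11/71 = 224/71
  2 + 71/224 = 519/224
  2 + 224/519 = 1262/519
  10 + 519/1262 = 13139/1262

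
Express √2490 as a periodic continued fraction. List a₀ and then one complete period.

a₀ = ⌊√2490⌋ = 49.
With m₀=0, d₀=1 and mₖ₊₁ = dₖaₖ − mₖ, dₖ₊₁ = (n − mₖ₊₁²)/dₖ, aₖ₊₁ = ⌊(a₀+mₖ₊₁)/dₖ₊₁⌋:
  k=1: m=49, d=89, a=1
  k=2: m=40, d=10, a=8
  k=3: m=40, d=89, a=1
  k=4: m=49, d=1, a=98
d=1 and a=2a₀=98 at k=4, so the next step gives (m, d) = (49, 89) again — its k=1 value — and the period has length 4.

[49; 1, 8, 1, 98]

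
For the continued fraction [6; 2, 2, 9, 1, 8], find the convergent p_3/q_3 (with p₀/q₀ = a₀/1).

Using pₖ = aₖpₖ₋₁ + pₖ₋₂, qₖ = aₖqₖ₋₁ + qₖ₋₂ (with p₋₁=1, p₋₂=0, q₋₁=0, q₋₂=1):
  k=0: a=6, p=6, q=1
  k=1: a=2, p=13, q=2
  k=2: a=2, p=32, q=5
  k=3: a=9, p=301, q=47

301/47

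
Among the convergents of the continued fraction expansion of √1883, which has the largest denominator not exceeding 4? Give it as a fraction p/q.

130/3

√1883 = [43; 2, 1, 1, 5, 1, 1, 2, 86, …] (period length 8).
Convergents:
  p_0/q_0 = 43/1
  p_1/q_1 = 87/2
  p_2/q_2 = 130/3
  p_3/q_3 = 217/5
q_2 = 3 ≤ 4 < 5 = q_3, so the answer is 130/3.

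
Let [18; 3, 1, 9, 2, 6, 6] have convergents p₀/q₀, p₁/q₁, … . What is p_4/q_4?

Using pₖ = aₖpₖ₋₁ + pₖ₋₂, qₖ = aₖqₖ₋₁ + qₖ₋₂ (with p₋₁=1, p₋₂=0, q₋₁=0, q₋₂=1):
  k=0: a=18, p=18, q=1
  k=1: a=3, p=55, q=3
  k=2: a=1, p=73, q=4
  k=3: a=9, p=712, q=39
  k=4: a=2, p=1497, q=82

1497/82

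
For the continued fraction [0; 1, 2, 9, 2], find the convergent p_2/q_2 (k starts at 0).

Using pₖ = aₖpₖ₋₁ + pₖ₋₂, qₖ = aₖqₖ₋₁ + qₖ₋₂ (with p₋₁=1, p₋₂=0, q₋₁=0, q₋₂=1):
  k=0: a=0, p=0, q=1
  k=1: a=1, p=1, q=1
  k=2: a=2, p=2, q=3

2/3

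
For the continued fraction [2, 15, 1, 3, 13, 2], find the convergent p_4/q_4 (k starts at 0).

1723/835

Using pₖ = aₖpₖ₋₁ + pₖ₋₂, qₖ = aₖqₖ₋₁ + qₖ₋₂ (with p₋₁=1, p₋₂=0, q₋₁=0, q₋₂=1):
  k=0: a=2, p=2, q=1
  k=1: a=15, p=31, q=15
  k=2: a=1, p=33, q=16
  k=3: a=3, p=130, q=63
  k=4: a=13, p=1723, q=835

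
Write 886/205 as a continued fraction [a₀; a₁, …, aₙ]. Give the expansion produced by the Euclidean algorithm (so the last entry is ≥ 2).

886 = 4×205 + 66
205 = 3×66 + 7
66 = 9×7 + 3
7 = 2×3 + 1
3 = 3×1 + 0  (stop)
So 886/205 = [4; 3, 9, 2, 3].

[4; 3, 9, 2, 3]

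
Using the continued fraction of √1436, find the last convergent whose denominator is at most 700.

√1436 = [37; 1, 8, 2, 18, 2, 8, 1, 74, …] (period length 8).
Convergents:
  p_0/q_0 = 37/1
  p_1/q_1 = 38/1
  p_2/q_2 = 341/9
  p_3/q_3 = 720/19
  p_4/q_4 = 13301/351
  p_5/q_5 = 27322/721
q_4 = 351 ≤ 700 < 721 = q_5, so the answer is 13301/351.

13301/351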